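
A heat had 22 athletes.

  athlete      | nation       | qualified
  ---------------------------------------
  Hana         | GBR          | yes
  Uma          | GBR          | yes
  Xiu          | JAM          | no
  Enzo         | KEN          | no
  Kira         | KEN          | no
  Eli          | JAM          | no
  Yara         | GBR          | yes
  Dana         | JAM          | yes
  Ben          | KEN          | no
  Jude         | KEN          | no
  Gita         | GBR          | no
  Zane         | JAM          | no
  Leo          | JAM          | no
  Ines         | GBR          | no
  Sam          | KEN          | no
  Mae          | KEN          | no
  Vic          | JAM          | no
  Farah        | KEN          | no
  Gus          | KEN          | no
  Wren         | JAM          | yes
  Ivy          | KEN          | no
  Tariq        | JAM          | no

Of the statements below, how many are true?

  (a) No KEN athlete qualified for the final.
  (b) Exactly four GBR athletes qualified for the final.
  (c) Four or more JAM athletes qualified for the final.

(a) KEN: |A| = 9, |A ∩ B| = 0; needs A ∩ B = ∅ (|A ∩ B| = 0) — true.
(b) GBR: |A| = 5, |A ∩ B| = 3; needs |A ∩ B| = 4 — false.
(c) JAM: |A| = 8, |A ∩ B| = 2; needs |A ∩ B| ≥ 4 — false.

1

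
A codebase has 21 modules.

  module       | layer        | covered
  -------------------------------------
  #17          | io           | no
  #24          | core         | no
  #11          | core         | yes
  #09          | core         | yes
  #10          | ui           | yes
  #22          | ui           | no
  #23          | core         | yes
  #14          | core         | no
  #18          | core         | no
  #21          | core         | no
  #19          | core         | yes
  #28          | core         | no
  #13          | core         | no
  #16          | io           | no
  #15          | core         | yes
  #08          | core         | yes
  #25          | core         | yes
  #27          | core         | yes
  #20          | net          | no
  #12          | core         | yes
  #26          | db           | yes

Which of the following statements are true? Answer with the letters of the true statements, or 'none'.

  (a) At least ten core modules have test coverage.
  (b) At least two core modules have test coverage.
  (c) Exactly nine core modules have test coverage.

|A| = 15, |A ∩ B| = 9, |A ∖ B| = 6.
(a) |A ∩ B| ≥ 10: fails.
(b) |A ∩ B| ≥ 2: holds.
(c) |A ∩ B| = 9: holds.

(b), (c)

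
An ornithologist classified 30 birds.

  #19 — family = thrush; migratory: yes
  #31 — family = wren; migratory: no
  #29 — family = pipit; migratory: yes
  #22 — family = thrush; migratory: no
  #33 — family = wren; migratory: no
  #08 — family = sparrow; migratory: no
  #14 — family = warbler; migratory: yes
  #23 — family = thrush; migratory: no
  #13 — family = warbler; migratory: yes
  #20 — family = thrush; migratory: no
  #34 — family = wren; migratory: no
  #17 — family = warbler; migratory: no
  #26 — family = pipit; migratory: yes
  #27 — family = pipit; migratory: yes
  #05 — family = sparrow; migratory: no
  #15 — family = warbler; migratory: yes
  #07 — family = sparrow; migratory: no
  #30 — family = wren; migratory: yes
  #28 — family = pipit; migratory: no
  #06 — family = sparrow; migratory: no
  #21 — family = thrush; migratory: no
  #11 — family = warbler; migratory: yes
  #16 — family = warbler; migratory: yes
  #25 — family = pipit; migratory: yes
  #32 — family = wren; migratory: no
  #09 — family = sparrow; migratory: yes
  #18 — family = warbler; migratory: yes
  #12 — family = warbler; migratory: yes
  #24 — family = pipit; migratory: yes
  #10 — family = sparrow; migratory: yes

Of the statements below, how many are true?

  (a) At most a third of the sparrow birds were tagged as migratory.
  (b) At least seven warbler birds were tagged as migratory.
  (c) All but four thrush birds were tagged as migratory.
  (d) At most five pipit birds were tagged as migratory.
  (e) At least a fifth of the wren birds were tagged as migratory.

(a) sparrow: |A| = 6, |A ∩ B| = 2; needs |A ∩ B| / |A| ≤ 1/3 — true.
(b) warbler: |A| = 8, |A ∩ B| = 7; needs |A ∩ B| ≥ 7 — true.
(c) thrush: |A| = 5, |A ∩ B| = 1; needs |A ∖ B| = 4 — true.
(d) pipit: |A| = 6, |A ∩ B| = 5; needs |A ∩ B| ≤ 5 — true.
(e) wren: |A| = 5, |A ∩ B| = 1; needs |A ∩ B| / |A| ≥ 1/5 — true.

5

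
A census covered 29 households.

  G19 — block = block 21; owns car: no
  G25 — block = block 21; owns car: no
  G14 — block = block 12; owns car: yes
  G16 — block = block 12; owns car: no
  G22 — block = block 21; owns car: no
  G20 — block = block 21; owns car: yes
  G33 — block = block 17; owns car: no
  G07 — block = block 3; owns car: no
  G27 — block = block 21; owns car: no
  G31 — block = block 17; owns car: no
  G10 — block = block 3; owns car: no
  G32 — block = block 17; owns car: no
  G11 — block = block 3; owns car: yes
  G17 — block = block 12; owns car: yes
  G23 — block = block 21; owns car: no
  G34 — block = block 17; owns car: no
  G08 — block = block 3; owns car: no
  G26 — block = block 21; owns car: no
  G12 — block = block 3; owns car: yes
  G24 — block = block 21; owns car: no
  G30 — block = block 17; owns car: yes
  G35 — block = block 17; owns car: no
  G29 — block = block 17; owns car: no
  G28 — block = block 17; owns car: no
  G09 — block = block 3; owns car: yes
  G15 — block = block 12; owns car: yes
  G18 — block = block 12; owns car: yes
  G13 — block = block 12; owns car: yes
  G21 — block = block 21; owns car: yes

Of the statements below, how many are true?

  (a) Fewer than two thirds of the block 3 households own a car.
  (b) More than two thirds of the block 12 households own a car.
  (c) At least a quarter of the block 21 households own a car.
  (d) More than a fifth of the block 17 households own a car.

(a) block 3: |A| = 6, |A ∩ B| = 3; needs |A ∩ B| / |A| < 2/3 — true.
(b) block 12: |A| = 6, |A ∩ B| = 5; needs |A ∩ B| / |A| > 2/3 — true.
(c) block 21: |A| = 9, |A ∩ B| = 2; needs |A ∩ B| / |A| ≥ 1/4 — false.
(d) block 17: |A| = 8, |A ∩ B| = 1; needs |A ∩ B| / |A| > 1/5 — false.

2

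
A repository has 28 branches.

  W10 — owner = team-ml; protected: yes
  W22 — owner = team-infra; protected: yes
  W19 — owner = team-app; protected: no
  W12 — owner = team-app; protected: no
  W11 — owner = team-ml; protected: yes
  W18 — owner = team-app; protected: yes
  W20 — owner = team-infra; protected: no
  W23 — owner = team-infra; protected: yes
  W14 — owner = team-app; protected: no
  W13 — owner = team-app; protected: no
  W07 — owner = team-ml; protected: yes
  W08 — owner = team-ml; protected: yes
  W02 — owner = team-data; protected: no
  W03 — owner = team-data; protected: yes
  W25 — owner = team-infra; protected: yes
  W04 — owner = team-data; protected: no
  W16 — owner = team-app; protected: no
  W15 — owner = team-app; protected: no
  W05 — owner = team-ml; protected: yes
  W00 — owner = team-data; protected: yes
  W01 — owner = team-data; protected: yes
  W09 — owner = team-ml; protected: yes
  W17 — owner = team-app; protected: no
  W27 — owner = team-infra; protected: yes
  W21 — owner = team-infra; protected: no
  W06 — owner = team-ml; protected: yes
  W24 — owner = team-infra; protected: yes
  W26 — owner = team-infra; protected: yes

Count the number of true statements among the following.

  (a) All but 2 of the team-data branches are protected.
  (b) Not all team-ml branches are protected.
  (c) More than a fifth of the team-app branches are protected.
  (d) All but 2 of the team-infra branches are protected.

2

(a) team-data: |A| = 5, |A ∩ B| = 3; needs |A ∖ B| = 2 — true.
(b) team-ml: |A| = 7, |A ∩ B| = 7; needs A ⊄ B (|A ∖ B| ≥ 1) — false.
(c) team-app: |A| = 8, |A ∩ B| = 1; needs |A ∩ B| / |A| > 1/5 — false.
(d) team-infra: |A| = 8, |A ∩ B| = 6; needs |A ∖ B| = 2 — true.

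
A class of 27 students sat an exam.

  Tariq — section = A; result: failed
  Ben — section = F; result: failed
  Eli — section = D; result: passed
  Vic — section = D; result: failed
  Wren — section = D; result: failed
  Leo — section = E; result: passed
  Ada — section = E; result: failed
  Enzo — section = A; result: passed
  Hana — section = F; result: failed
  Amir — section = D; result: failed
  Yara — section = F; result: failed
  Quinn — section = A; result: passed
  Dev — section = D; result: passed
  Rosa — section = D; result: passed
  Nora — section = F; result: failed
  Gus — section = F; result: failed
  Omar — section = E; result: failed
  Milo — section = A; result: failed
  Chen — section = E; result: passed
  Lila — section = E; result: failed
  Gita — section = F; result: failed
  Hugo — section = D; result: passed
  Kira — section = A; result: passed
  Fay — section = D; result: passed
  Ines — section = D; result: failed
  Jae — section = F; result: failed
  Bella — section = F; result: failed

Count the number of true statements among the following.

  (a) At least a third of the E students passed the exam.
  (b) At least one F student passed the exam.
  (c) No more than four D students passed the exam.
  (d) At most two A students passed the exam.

1

(a) E: |A| = 5, |A ∩ B| = 2; needs |A ∩ B| / |A| ≥ 1/3 — true.
(b) F: |A| = 8, |A ∩ B| = 0; needs A ∩ B ≠ ∅ (|A ∩ B| ≥ 1) — false.
(c) D: |A| = 9, |A ∩ B| = 5; needs |A ∩ B| ≤ 4 — false.
(d) A: |A| = 5, |A ∩ B| = 3; needs |A ∩ B| ≤ 2 — false.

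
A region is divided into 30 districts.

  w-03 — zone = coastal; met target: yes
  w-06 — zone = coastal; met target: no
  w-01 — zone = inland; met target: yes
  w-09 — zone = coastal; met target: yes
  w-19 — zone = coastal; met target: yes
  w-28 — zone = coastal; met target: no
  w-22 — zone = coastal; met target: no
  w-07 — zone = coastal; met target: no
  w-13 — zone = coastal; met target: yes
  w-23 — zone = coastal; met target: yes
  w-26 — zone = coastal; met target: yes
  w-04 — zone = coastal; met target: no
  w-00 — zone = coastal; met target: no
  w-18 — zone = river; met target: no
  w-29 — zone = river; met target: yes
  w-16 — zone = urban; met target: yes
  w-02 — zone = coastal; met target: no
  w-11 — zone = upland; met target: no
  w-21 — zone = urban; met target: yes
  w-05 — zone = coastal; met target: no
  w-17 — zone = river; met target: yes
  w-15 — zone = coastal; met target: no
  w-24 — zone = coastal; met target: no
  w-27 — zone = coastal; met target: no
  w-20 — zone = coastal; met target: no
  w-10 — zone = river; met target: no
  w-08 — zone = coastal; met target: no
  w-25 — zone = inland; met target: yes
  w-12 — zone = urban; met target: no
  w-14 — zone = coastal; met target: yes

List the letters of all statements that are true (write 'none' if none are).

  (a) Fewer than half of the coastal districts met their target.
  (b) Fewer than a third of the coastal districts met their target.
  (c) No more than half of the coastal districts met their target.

|A| = 20, |A ∩ B| = 7, |A ∖ B| = 13.
(a) |A ∩ B| < |A ∖ B|: holds.
(b) |A ∩ B| / |A| < 1/3: fails.
(c) |A ∩ B| ≤ |A ∖ B|: holds.

(a), (c)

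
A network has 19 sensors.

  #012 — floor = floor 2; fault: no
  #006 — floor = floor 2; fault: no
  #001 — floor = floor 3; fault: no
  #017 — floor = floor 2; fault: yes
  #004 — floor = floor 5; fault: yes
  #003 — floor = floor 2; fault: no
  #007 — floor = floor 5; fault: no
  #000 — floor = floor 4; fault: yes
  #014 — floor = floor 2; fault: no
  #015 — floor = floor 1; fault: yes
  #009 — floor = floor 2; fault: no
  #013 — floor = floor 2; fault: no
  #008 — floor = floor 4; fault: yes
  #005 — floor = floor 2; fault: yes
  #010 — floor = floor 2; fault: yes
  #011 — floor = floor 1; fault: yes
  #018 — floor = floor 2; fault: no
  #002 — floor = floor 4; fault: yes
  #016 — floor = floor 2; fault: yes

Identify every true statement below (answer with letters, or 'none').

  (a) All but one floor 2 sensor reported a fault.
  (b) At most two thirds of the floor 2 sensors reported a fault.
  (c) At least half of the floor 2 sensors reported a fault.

|A| = 11, |A ∩ B| = 4, |A ∖ B| = 7.
(a) |A ∖ B| = 1: fails.
(b) |A ∩ B| / |A| ≤ 2/3: holds.
(c) |A ∩ B| ≥ |A ∖ B|: fails.

(b)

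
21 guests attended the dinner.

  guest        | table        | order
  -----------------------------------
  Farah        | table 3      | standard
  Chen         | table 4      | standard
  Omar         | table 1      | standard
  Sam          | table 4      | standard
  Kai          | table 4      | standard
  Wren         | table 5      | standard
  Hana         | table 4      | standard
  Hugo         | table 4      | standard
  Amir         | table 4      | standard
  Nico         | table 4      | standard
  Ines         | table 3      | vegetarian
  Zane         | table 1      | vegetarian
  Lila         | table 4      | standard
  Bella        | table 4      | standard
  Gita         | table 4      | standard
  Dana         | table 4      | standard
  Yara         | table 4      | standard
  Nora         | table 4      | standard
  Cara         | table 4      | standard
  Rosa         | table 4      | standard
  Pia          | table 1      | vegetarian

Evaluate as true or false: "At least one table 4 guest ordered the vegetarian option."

Truth condition: A ∩ B ≠ ∅ (|A ∩ B| ≥ 1).
|A| = 15, |A ∩ B| = 0, |A ∖ B| = 15.
So the statement is false.

False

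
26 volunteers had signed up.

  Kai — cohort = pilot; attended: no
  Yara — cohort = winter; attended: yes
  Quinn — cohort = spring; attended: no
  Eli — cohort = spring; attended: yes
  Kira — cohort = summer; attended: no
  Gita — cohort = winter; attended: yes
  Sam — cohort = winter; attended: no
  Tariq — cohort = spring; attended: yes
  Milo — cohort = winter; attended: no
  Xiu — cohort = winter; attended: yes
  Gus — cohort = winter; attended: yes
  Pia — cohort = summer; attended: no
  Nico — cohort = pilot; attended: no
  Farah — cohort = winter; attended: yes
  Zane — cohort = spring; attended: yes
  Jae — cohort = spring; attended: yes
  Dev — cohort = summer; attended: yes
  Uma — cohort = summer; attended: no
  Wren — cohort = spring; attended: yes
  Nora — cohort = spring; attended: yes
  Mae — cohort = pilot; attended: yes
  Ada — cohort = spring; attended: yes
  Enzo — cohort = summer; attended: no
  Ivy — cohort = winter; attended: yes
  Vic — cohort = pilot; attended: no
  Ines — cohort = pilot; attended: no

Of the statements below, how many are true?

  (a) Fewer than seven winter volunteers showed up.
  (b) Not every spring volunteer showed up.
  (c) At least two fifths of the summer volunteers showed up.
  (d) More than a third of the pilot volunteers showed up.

(a) winter: |A| = 8, |A ∩ B| = 6; needs |A ∩ B| < 7 — true.
(b) spring: |A| = 8, |A ∩ B| = 7; needs A ⊄ B (|A ∖ B| ≥ 1) — true.
(c) summer: |A| = 5, |A ∩ B| = 1; needs |A ∩ B| / |A| ≥ 2/5 — false.
(d) pilot: |A| = 5, |A ∩ B| = 1; needs |A ∩ B| / |A| > 1/3 — false.

2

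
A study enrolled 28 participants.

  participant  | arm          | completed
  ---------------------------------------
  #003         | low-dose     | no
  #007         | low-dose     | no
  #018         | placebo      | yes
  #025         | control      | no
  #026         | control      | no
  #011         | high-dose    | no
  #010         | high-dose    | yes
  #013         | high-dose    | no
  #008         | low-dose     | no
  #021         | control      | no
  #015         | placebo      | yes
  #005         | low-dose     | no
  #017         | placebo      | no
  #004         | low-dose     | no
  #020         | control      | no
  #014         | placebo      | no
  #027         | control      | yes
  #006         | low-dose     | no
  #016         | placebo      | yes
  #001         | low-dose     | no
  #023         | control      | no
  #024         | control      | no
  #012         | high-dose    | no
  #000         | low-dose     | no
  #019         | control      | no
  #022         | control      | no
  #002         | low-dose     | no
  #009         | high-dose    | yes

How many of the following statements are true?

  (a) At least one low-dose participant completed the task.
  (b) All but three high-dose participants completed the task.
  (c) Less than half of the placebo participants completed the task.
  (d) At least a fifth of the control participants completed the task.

1

(a) low-dose: |A| = 9, |A ∩ B| = 0; needs A ∩ B ≠ ∅ (|A ∩ B| ≥ 1) — false.
(b) high-dose: |A| = 5, |A ∩ B| = 2; needs |A ∖ B| = 3 — true.
(c) placebo: |A| = 5, |A ∩ B| = 3; needs |A ∩ B| < |A ∖ B| — false.
(d) control: |A| = 9, |A ∩ B| = 1; needs |A ∩ B| / |A| ≥ 1/5 — false.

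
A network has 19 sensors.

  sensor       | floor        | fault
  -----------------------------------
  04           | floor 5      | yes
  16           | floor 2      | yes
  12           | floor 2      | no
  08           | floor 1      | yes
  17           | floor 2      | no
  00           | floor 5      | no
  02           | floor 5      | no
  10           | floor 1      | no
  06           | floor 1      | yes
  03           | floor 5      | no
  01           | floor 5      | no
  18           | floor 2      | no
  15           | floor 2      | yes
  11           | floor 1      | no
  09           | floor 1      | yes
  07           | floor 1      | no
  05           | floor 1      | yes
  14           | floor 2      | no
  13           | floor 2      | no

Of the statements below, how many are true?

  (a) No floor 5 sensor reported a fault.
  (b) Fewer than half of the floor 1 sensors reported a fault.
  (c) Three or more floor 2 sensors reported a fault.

(a) floor 5: |A| = 5, |A ∩ B| = 1; needs A ∩ B = ∅ (|A ∩ B| = 0) — false.
(b) floor 1: |A| = 7, |A ∩ B| = 4; needs |A ∩ B| < |A ∖ B| — false.
(c) floor 2: |A| = 7, |A ∩ B| = 2; needs |A ∩ B| ≥ 3 — false.

0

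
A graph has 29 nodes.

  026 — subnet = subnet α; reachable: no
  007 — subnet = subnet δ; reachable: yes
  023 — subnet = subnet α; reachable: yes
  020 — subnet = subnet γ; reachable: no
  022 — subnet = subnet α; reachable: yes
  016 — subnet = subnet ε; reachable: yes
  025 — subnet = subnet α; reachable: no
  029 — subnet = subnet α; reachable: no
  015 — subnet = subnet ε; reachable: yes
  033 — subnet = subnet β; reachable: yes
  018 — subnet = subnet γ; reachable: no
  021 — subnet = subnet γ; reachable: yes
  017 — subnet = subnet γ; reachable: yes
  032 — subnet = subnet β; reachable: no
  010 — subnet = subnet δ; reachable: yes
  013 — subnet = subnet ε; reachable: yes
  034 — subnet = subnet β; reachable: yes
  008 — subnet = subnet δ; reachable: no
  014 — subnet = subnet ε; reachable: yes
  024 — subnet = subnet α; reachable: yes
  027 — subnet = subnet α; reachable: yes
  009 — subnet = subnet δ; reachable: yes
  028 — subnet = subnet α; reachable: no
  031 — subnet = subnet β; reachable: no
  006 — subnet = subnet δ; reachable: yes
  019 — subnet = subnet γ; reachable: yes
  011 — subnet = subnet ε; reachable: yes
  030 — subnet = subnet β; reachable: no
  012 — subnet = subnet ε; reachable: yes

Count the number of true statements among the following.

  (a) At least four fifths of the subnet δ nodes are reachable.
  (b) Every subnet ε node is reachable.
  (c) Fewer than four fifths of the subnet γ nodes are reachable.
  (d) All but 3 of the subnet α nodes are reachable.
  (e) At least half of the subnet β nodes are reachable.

3

(a) subnet δ: |A| = 5, |A ∩ B| = 4; needs |A ∩ B| / |A| ≥ 4/5 — true.
(b) subnet ε: |A| = 6, |A ∩ B| = 6; needs A ⊆ B, i.e. every element of A is in B (|A ∖ B| = 0) — true.
(c) subnet γ: |A| = 5, |A ∩ B| = 3; needs |A ∩ B| / |A| < 4/5 — true.
(d) subnet α: |A| = 8, |A ∩ B| = 4; needs |A ∖ B| = 3 — false.
(e) subnet β: |A| = 5, |A ∩ B| = 2; needs |A ∩ B| ≥ |A ∖ B| — false.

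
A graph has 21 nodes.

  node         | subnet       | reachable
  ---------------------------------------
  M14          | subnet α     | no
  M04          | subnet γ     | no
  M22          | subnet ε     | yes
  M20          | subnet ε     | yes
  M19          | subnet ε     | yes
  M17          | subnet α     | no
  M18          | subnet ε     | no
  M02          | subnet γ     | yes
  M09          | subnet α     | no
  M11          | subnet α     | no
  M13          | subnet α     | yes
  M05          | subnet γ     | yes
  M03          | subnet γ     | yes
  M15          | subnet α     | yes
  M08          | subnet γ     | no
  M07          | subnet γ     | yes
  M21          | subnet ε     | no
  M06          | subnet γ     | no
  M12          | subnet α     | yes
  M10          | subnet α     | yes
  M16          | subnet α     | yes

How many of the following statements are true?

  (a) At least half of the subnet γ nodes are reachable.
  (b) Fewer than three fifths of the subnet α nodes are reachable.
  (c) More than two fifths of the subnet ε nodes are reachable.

(a) subnet γ: |A| = 7, |A ∩ B| = 4; needs |A ∩ B| ≥ |A ∖ B| — true.
(b) subnet α: |A| = 9, |A ∩ B| = 5; needs |A ∩ B| / |A| < 3/5 — true.
(c) subnet ε: |A| = 5, |A ∩ B| = 3; needs |A ∩ B| / |A| > 2/5 — true.

3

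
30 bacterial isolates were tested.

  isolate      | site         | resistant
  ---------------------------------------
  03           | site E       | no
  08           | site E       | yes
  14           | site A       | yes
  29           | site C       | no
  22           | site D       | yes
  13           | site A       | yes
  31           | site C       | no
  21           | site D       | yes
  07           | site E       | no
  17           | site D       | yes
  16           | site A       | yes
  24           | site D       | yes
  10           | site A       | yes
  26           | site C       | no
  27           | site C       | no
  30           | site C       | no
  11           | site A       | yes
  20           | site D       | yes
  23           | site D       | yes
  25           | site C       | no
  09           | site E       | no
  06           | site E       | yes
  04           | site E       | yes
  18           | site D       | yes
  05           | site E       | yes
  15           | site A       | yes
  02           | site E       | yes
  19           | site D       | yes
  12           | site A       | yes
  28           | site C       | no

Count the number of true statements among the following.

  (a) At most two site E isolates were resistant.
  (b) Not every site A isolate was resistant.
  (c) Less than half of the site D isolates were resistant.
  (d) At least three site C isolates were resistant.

(a) site E: |A| = 8, |A ∩ B| = 5; needs |A ∩ B| ≤ 2 — false.
(b) site A: |A| = 7, |A ∩ B| = 7; needs A ⊄ B (|A ∖ B| ≥ 1) — false.
(c) site D: |A| = 8, |A ∩ B| = 8; needs |A ∩ B| < |A ∖ B| — false.
(d) site C: |A| = 7, |A ∩ B| = 0; needs |A ∩ B| ≥ 3 — false.

0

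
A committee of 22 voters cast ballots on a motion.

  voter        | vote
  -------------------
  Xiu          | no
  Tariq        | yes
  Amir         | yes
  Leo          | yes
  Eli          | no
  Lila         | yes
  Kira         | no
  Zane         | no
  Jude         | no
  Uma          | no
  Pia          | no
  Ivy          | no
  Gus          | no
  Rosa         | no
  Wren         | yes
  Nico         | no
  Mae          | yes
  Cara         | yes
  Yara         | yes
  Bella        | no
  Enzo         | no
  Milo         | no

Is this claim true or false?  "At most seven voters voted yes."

False

'At most seven voters voted yes' holds iff |A ∩ B| ≤ 7.
|A| = 22, |A ∩ B| = 8, |A ∖ B| = 14.
|A ∩ B| = 8, so the statement is false.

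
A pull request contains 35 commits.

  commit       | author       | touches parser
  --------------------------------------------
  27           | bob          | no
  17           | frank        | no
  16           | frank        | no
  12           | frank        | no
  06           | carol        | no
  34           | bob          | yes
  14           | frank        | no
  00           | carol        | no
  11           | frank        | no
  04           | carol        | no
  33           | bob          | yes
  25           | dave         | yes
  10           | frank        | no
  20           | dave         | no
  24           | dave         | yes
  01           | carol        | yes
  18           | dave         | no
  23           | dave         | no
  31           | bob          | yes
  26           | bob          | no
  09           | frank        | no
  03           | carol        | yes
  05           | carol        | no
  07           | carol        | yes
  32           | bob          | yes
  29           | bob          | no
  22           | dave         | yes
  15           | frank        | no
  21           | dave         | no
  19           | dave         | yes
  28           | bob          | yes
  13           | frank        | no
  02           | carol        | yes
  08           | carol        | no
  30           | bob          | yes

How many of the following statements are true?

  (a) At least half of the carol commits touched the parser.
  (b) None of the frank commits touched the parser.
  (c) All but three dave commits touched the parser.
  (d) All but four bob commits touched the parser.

1

(a) carol: |A| = 9, |A ∩ B| = 4; needs |A ∩ B| ≥ |A ∖ B| — false.
(b) frank: |A| = 9, |A ∩ B| = 0; needs A ∩ B = ∅ (|A ∩ B| = 0) — true.
(c) dave: |A| = 8, |A ∩ B| = 4; needs |A ∖ B| = 3 — false.
(d) bob: |A| = 9, |A ∩ B| = 6; needs |A ∖ B| = 4 — false.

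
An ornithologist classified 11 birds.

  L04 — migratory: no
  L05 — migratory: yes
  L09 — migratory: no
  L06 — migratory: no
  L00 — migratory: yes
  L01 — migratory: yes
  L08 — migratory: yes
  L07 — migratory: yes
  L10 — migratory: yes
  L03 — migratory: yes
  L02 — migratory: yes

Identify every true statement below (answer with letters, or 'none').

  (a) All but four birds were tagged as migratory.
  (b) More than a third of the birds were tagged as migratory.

(b)

|A| = 11, |A ∩ B| = 8, |A ∖ B| = 3.
(a) |A ∖ B| = 4: fails.
(b) |A ∩ B| / |A| > 1/3: holds.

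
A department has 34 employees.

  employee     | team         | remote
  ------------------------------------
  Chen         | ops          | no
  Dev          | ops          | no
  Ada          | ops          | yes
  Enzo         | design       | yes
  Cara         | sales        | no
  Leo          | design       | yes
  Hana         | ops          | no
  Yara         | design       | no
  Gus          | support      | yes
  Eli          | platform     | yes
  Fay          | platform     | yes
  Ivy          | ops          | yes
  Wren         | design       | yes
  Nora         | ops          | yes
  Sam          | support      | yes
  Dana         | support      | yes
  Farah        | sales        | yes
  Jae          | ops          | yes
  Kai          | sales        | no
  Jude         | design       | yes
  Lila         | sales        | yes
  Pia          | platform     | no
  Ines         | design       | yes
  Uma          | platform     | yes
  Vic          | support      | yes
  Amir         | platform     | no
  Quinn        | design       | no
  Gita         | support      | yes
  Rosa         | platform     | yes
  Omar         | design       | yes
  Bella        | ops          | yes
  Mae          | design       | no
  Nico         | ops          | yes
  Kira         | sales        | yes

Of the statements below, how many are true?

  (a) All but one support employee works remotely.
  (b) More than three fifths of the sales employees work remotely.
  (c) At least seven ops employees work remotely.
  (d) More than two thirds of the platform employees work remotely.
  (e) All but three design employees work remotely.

(a) support: |A| = 5, |A ∩ B| = 5; needs |A ∖ B| = 1 — false.
(b) sales: |A| = 5, |A ∩ B| = 3; needs |A ∩ B| / |A| > 3/5 — false.
(c) ops: |A| = 9, |A ∩ B| = 6; needs |A ∩ B| ≥ 7 — false.
(d) platform: |A| = 6, |A ∩ B| = 4; needs |A ∩ B| / |A| > 2/3 — false.
(e) design: |A| = 9, |A ∩ B| = 6; needs |A ∖ B| = 3 — true.

1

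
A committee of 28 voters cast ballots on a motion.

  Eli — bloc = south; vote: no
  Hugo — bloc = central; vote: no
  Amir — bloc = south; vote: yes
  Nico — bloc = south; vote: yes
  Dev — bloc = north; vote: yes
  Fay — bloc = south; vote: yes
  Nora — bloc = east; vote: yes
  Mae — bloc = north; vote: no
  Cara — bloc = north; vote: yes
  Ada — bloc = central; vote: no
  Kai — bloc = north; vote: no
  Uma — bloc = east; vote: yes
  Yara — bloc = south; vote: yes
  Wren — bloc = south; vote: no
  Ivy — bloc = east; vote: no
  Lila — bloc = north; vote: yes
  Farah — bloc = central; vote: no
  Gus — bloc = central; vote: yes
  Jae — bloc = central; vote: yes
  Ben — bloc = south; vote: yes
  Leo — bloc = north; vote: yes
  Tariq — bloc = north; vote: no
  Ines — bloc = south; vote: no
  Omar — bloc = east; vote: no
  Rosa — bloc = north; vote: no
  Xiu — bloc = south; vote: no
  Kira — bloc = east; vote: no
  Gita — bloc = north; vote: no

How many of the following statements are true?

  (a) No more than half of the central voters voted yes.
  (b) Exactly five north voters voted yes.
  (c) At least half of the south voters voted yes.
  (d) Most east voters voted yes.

(a) central: |A| = 5, |A ∩ B| = 2; needs |A ∩ B| ≤ |A ∖ B| — true.
(b) north: |A| = 9, |A ∩ B| = 4; needs |A ∩ B| = 5 — false.
(c) south: |A| = 9, |A ∩ B| = 5; needs |A ∩ B| ≥ |A ∖ B| — true.
(d) east: |A| = 5, |A ∩ B| = 2; needs |A ∩ B| > |A ∖ B| — false.

2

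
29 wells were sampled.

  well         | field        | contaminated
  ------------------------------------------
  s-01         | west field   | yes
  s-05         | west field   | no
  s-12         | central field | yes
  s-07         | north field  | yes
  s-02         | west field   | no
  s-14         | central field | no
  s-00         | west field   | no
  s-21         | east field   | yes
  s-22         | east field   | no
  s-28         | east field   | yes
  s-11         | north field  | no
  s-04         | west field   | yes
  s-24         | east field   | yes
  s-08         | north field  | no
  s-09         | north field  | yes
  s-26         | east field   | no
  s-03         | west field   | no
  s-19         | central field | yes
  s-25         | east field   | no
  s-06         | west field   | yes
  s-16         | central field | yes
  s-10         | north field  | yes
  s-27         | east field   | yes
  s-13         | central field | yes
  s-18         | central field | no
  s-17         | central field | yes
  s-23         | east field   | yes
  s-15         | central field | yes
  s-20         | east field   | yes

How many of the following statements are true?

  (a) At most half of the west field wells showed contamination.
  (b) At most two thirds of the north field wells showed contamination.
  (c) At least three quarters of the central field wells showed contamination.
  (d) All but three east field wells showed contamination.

(a) west field: |A| = 7, |A ∩ B| = 3; needs |A ∩ B| ≤ |A ∖ B| — true.
(b) north field: |A| = 5, |A ∩ B| = 3; needs |A ∩ B| / |A| ≤ 2/3 — true.
(c) central field: |A| = 8, |A ∩ B| = 6; needs |A ∩ B| / |A| ≥ 3/4 — true.
(d) east field: |A| = 9, |A ∩ B| = 6; needs |A ∖ B| = 3 — true.

4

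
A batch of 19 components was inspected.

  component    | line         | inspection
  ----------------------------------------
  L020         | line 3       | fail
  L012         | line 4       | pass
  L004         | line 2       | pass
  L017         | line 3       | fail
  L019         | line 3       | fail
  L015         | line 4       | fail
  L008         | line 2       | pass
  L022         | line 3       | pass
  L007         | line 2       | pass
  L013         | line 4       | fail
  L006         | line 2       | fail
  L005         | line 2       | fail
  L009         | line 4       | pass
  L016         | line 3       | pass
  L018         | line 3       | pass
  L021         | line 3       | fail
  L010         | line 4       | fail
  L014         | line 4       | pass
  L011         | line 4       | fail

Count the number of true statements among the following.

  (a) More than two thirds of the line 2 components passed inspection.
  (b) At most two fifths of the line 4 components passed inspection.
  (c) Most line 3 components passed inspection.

(a) line 2: |A| = 5, |A ∩ B| = 3; needs |A ∩ B| / |A| > 2/3 — false.
(b) line 4: |A| = 7, |A ∩ B| = 3; needs |A ∩ B| / |A| ≤ 2/5 — false.
(c) line 3: |A| = 7, |A ∩ B| = 3; needs |A ∩ B| > |A ∖ B| — false.

0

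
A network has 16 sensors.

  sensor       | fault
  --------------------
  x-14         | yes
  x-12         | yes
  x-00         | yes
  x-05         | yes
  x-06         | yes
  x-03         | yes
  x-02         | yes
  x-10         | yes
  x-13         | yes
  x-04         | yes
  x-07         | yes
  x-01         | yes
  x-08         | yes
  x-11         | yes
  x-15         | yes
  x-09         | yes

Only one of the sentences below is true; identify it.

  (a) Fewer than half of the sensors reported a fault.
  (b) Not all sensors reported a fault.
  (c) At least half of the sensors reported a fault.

(c)

|A| = 16, |A ∩ B| = 16, |A ∖ B| = 0.
(a) requires |A ∩ B| < |A ∖ B|: false.
(b) requires A ⊄ B (|A ∖ B| ≥ 1): false.
(c) requires |A ∩ B| ≥ |A ∖ B|: true.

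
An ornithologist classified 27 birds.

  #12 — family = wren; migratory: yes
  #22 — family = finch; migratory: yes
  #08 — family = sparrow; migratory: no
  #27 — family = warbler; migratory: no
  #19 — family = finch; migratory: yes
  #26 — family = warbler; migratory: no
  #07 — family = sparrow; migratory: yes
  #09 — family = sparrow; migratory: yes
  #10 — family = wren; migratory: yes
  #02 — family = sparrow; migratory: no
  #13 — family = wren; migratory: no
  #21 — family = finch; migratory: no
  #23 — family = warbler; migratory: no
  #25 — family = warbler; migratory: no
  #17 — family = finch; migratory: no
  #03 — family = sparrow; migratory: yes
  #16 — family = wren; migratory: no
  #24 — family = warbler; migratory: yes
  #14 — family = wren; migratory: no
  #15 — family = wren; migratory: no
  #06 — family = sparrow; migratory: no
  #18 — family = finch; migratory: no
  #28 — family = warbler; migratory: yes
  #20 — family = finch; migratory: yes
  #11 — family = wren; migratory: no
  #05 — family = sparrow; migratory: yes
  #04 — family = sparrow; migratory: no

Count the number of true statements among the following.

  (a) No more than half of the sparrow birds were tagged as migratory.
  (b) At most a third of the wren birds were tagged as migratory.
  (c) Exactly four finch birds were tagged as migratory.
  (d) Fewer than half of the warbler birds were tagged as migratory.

(a) sparrow: |A| = 8, |A ∩ B| = 4; needs |A ∩ B| ≤ |A ∖ B| — true.
(b) wren: |A| = 7, |A ∩ B| = 2; needs |A ∩ B| / |A| ≤ 1/3 — true.
(c) finch: |A| = 6, |A ∩ B| = 3; needs |A ∩ B| = 4 — false.
(d) warbler: |A| = 6, |A ∩ B| = 2; needs |A ∩ B| < |A ∖ B| — true.

3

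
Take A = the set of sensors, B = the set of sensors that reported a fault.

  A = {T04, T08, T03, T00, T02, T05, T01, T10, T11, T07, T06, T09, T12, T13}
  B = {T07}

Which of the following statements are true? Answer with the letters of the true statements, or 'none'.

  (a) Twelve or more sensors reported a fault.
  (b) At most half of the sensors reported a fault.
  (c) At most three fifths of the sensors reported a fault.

(b), (c)

|A| = 14, |A ∩ B| = 1, |A ∖ B| = 13.
(a) |A ∩ B| ≥ 12: fails.
(b) |A ∩ B| ≤ |A ∖ B|: holds.
(c) |A ∩ B| / |A| ≤ 3/5: holds.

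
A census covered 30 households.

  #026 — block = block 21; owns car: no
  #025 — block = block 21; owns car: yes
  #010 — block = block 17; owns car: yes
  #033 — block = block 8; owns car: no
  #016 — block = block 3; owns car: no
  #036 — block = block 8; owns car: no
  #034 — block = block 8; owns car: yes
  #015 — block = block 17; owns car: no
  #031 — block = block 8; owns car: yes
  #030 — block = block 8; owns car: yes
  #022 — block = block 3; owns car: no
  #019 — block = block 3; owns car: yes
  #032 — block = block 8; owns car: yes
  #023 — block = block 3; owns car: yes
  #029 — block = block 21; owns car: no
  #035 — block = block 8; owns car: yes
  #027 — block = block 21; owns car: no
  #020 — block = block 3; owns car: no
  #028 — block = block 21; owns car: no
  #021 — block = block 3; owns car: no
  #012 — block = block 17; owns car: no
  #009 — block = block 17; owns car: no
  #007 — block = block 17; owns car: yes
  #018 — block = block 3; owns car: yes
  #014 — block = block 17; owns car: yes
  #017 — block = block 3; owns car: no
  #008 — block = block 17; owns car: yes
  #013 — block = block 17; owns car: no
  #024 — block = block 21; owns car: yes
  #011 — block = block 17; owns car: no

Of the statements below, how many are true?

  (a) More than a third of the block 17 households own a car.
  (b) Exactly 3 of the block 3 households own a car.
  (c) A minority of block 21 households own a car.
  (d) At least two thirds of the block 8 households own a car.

(a) block 17: |A| = 9, |A ∩ B| = 4; needs |A ∩ B| / |A| > 1/3 — true.
(b) block 3: |A| = 8, |A ∩ B| = 3; needs |A ∩ B| = 3 — true.
(c) block 21: |A| = 6, |A ∩ B| = 2; needs |A ∩ B| < |A ∖ B| — true.
(d) block 8: |A| = 7, |A ∩ B| = 5; needs |A ∩ B| / |A| ≥ 2/3 — true.

4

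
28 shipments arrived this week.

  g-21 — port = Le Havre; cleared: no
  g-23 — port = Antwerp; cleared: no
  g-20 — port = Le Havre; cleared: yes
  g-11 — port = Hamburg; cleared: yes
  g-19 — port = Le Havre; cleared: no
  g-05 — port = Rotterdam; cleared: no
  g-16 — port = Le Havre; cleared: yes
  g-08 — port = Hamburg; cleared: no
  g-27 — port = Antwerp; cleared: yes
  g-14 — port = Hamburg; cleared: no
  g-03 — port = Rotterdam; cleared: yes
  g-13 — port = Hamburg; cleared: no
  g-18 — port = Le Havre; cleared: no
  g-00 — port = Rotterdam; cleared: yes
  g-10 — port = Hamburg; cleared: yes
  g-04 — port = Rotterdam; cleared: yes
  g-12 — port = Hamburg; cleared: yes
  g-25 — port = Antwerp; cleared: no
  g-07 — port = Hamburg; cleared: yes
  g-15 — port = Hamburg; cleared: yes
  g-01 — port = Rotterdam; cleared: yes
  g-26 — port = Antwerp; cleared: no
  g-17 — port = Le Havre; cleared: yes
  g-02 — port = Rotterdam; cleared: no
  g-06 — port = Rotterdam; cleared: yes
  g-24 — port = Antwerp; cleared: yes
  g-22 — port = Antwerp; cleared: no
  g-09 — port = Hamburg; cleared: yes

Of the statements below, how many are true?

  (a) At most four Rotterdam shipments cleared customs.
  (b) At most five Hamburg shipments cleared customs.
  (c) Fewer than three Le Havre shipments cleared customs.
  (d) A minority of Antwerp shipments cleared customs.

1

(a) Rotterdam: |A| = 7, |A ∩ B| = 5; needs |A ∩ B| ≤ 4 — false.
(b) Hamburg: |A| = 9, |A ∩ B| = 6; needs |A ∩ B| ≤ 5 — false.
(c) Le Havre: |A| = 6, |A ∩ B| = 3; needs |A ∩ B| < 3 — false.
(d) Antwerp: |A| = 6, |A ∩ B| = 2; needs |A ∩ B| < |A ∖ B| — true.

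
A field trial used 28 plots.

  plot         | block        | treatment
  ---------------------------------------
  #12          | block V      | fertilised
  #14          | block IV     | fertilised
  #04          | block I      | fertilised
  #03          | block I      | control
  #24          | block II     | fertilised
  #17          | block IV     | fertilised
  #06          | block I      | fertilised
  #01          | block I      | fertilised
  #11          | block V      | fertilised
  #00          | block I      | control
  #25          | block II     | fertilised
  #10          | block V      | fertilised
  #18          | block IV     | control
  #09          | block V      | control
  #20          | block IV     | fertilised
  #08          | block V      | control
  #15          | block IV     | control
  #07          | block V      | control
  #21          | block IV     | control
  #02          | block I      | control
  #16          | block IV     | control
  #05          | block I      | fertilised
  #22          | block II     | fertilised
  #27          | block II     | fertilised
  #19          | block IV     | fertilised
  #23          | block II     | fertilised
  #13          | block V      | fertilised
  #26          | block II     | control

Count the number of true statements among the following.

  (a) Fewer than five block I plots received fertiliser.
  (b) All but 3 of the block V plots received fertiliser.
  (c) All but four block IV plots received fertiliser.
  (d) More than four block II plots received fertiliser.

(a) block I: |A| = 7, |A ∩ B| = 4; needs |A ∩ B| < 5 — true.
(b) block V: |A| = 7, |A ∩ B| = 4; needs |A ∖ B| = 3 — true.
(c) block IV: |A| = 8, |A ∩ B| = 4; needs |A ∖ B| = 4 — true.
(d) block II: |A| = 6, |A ∩ B| = 5; needs |A ∩ B| > 4 — true.

4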